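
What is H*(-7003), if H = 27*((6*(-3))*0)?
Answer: 0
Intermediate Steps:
H = 0 (H = 27*(-18*0) = 27*0 = 0)
H*(-7003) = 0*(-7003) = 0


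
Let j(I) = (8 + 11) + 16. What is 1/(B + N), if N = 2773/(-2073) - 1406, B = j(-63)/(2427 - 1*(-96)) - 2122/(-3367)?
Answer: -5870004231/8257297195076 ≈ -0.00071089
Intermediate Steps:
j(I) = 35 (j(I) = 19 + 16 = 35)
B = 5471651/8494941 (B = 35/(2427 - 1*(-96)) - 2122/(-3367) = 35/(2427 + 96) - 2122*(-1/3367) = 35/2523 + 2122/3367 = 5471651/8494941 ≈ 0.64411)
N = -2917411/2073 (N = 2773*(-1/2073) - 1406 = -2773/2073 - 1406 = -2917411/2073 ≈ -1407.3)
1/(B + N) = 1/(5471651/8494941 - 2917411/2073) = 1/(-8257297195076/5870004231) = -5870004231/8257297195076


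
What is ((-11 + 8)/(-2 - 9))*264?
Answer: 72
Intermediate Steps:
((-11 + 8)/(-2 - 9))*264 = -3/(-11)*264 = -3*(-1/11)*264 = (3/11)*264 = 72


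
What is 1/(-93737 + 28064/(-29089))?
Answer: -29089/2726743657 ≈ -1.0668e-5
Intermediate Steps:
1/(-93737 + 28064/(-29089)) = 1/(-93737 + 28064*(-1/29089)) = 1/(-93737 - 28064/29089) = 1/(-2726743657/29089) = -29089/2726743657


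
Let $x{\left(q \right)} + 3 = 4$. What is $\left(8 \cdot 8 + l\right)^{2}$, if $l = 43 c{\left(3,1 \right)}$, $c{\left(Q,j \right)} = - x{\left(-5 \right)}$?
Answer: $441$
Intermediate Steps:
$x{\left(q \right)} = 1$ ($x{\left(q \right)} = -3 + 4 = 1$)
$c{\left(Q,j \right)} = -1$ ($c{\left(Q,j \right)} = \left(-1\right) 1 = -1$)
$l = -43$ ($l = 43 \left(-1\right) = -43$)
$\left(8 \cdot 8 + l\right)^{2} = \left(8 \cdot 8 - 43\right)^{2} = \left(64 - 43\right)^{2} = 21^{2} = 441$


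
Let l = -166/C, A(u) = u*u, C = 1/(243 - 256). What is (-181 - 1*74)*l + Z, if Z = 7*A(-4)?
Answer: -550178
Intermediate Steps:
C = -1/13 (C = 1/(-13) = -1/13 ≈ -0.076923)
A(u) = u²
Z = 112 (Z = 7*(-4)² = 7*16 = 112)
l = 2158 (l = -166/(-1/13) = -166*(-13) = 2158)
(-181 - 1*74)*l + Z = (-181 - 1*74)*2158 + 112 = (-181 - 74)*2158 + 112 = -255*2158 + 112 = -550290 + 112 = -550178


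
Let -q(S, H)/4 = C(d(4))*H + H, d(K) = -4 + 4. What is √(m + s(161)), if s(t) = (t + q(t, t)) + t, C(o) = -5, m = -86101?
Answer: I*√83203 ≈ 288.45*I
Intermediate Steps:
d(K) = 0
q(S, H) = 16*H (q(S, H) = -4*(-5*H + H) = -(-16)*H = 16*H)
s(t) = 18*t (s(t) = (t + 16*t) + t = 17*t + t = 18*t)
√(m + s(161)) = √(-86101 + 18*161) = √(-86101 + 2898) = √(-83203) = I*√83203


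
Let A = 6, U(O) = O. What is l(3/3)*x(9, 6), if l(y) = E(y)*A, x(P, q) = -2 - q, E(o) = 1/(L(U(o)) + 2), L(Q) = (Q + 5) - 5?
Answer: -16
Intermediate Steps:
L(Q) = Q (L(Q) = (5 + Q) - 5 = Q)
E(o) = 1/(2 + o) (E(o) = 1/(o + 2) = 1/(2 + o))
l(y) = 6/(2 + y)
l(3/3)*x(9, 6) = (6/(2 + 3/3))*(-2 - 1*6) = (6/(2 + 3*(1/3)))*(-2 - 6) = (6/(2 + 1))*(-8) = (6/3)*(-8) = (6*(1/3))*(-8) = 2*(-8) = -16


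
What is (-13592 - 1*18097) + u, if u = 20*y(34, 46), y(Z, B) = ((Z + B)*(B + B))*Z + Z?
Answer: 4973791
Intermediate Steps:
y(Z, B) = Z + 2*B*Z*(B + Z) (y(Z, B) = ((B + Z)*(2*B))*Z + Z = (2*B*(B + Z))*Z + Z = 2*B*Z*(B + Z) + Z = Z + 2*B*Z*(B + Z))
u = 5005480 (u = 20*(34*(1 + 2*46**2 + 2*46*34)) = 20*(34*(1 + 2*2116 + 3128)) = 20*(34*(1 + 4232 + 3128)) = 20*(34*7361) = 20*250274 = 5005480)
(-13592 - 1*18097) + u = (-13592 - 1*18097) + 5005480 = (-13592 - 18097) + 5005480 = -31689 + 5005480 = 4973791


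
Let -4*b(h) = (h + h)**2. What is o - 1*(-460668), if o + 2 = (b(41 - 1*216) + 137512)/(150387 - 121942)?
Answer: 13103751257/28445 ≈ 4.6067e+5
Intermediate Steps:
b(h) = -h**2 (b(h) = -(h + h)**2/4 = -4*h**2/4 = -h**2)
o = 49997/28445 (o = -2 + (-(41 - 1*216)**2 + 137512)/(150387 - 121942) = -2 + (-(41 - 216)**2 + 137512)/28445 = -2 + (-1*(-175)**2 + 137512)*(1/28445) = -2 + (-1*30625 + 137512)*(1/28445) = -2 + (-30625 + 137512)*(1/28445) = -2 + 106887*(1/28445) = -2 + 106887/28445 = 49997/28445 ≈ 1.7577)
o - 1*(-460668) = 49997/28445 - 1*(-460668) = 49997/28445 + 460668 = 13103751257/28445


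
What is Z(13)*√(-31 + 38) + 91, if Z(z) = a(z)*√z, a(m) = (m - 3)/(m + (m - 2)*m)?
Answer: 91 + 5*√91/78 ≈ 91.611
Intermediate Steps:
a(m) = (-3 + m)/(m + m*(-2 + m)) (a(m) = (-3 + m)/(m + (-2 + m)*m) = (-3 + m)/(m + m*(-2 + m)))
Z(z) = (-3 + z)/(√z*(-1 + z)) (Z(z) = ((-3 + z)/(z*(-1 + z)))*√z = (-3 + z)/(√z*(-1 + z)))
Z(13)*√(-31 + 38) + 91 = ((-3 + 13)/(√13*(-1 + 13)))*√(-31 + 38) + 91 = ((√13/13)*10/12)*√7 + 91 = ((√13/13)*(1/12)*10)*√7 + 91 = (5*√13/78)*√7 + 91 = 5*√91/78 + 91 = 91 + 5*√91/78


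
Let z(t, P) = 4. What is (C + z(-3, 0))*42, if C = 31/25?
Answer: 5502/25 ≈ 220.08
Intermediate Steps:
C = 31/25 (C = 31*(1/25) = 31/25 ≈ 1.2400)
(C + z(-3, 0))*42 = (31/25 + 4)*42 = (131/25)*42 = 5502/25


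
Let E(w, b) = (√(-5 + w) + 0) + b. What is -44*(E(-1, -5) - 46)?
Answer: 2244 - 44*I*√6 ≈ 2244.0 - 107.78*I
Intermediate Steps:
E(w, b) = b + √(-5 + w) (E(w, b) = √(-5 + w) + b = b + √(-5 + w))
-44*(E(-1, -5) - 46) = -44*((-5 + √(-5 - 1)) - 46) = -44*((-5 + √(-6)) - 46) = -44*((-5 + I*√6) - 46) = -44*(-51 + I*√6) = 2244 - 44*I*√6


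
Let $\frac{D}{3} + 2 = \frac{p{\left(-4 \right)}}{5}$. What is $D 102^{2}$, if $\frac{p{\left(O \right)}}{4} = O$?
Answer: $- \frac{811512}{5} \approx -1.623 \cdot 10^{5}$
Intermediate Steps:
$p{\left(O \right)} = 4 O$
$D = - \frac{78}{5}$ ($D = -6 + 3 \frac{4 \left(-4\right)}{5} = -6 + 3 \left(\left(-16\right) \frac{1}{5}\right) = -6 + 3 \left(- \frac{16}{5}\right) = -6 - \frac{48}{5} = - \frac{78}{5} \approx -15.6$)
$D 102^{2} = - \frac{78 \cdot 102^{2}}{5} = \left(- \frac{78}{5}\right) 10404 = - \frac{811512}{5}$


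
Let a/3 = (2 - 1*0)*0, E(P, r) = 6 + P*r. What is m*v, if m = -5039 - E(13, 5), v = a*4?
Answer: 0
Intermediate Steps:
a = 0 (a = 3*((2 - 1*0)*0) = 3*((2 + 0)*0) = 3*(2*0) = 3*0 = 0)
v = 0 (v = 0*4 = 0)
m = -5110 (m = -5039 - (6 + 13*5) = -5039 - (6 + 65) = -5039 - 1*71 = -5039 - 71 = -5110)
m*v = -5110*0 = 0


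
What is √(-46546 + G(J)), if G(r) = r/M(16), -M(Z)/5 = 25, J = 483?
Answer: I*√29093665/25 ≈ 215.75*I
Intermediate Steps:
M(Z) = -125 (M(Z) = -5*25 = -125)
G(r) = -r/125 (G(r) = r/(-125) = r*(-1/125) = -r/125)
√(-46546 + G(J)) = √(-46546 - 1/125*483) = √(-46546 - 483/125) = √(-5818733/125) = I*√29093665/25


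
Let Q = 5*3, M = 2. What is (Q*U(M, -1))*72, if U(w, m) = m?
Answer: -1080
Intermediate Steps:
Q = 15
(Q*U(M, -1))*72 = (15*(-1))*72 = -15*72 = -1080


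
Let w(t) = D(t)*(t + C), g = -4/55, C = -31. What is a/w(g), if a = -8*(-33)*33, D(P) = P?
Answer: 6588450/1709 ≈ 3855.1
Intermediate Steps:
g = -4/55 (g = (1/55)*(-4) = -4/55 ≈ -0.072727)
w(t) = t*(-31 + t) (w(t) = t*(t - 31) = t*(-31 + t))
a = 8712 (a = 264*33 = 8712)
a/w(g) = 8712/((-4*(-31 - 4/55)/55)) = 8712/((-4/55*(-1709/55))) = 8712/(6836/3025) = 8712*(3025/6836) = 6588450/1709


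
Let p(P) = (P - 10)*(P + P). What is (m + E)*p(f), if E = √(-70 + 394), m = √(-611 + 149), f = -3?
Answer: 1404 + 78*I*√462 ≈ 1404.0 + 1676.5*I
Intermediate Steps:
p(P) = 2*P*(-10 + P) (p(P) = (-10 + P)*(2*P) = 2*P*(-10 + P))
m = I*√462 (m = √(-462) = I*√462 ≈ 21.494*I)
E = 18 (E = √324 = 18)
(m + E)*p(f) = (I*√462 + 18)*(2*(-3)*(-10 - 3)) = (18 + I*√462)*(2*(-3)*(-13)) = (18 + I*√462)*78 = 1404 + 78*I*√462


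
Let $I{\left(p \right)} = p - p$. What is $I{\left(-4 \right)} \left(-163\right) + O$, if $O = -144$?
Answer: $-144$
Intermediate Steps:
$I{\left(p \right)} = 0$
$I{\left(-4 \right)} \left(-163\right) + O = 0 \left(-163\right) - 144 = 0 - 144 = -144$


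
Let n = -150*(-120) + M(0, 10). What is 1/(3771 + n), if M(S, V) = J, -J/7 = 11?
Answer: 1/21694 ≈ 4.6096e-5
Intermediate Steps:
J = -77 (J = -7*11 = -77)
M(S, V) = -77
n = 17923 (n = -150*(-120) - 77 = 18000 - 77 = 17923)
1/(3771 + n) = 1/(3771 + 17923) = 1/21694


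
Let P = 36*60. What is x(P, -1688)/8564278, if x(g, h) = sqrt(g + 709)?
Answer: sqrt(2869)/8564278 ≈ 6.2542e-6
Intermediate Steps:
P = 2160
x(g, h) = sqrt(709 + g)
x(P, -1688)/8564278 = sqrt(709 + 2160)/8564278 = sqrt(2869)*(1/8564278) = sqrt(2869)/8564278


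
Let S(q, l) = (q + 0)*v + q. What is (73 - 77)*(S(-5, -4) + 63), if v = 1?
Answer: -212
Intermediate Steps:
S(q, l) = 2*q (S(q, l) = (q + 0)*1 + q = q*1 + q = q + q = 2*q)
(73 - 77)*(S(-5, -4) + 63) = (73 - 77)*(2*(-5) + 63) = -4*(-10 + 63) = -4*53 = -212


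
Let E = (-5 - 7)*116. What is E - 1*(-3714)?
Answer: 2322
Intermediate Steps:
E = -1392 (E = -12*116 = -1392)
E - 1*(-3714) = -1392 - 1*(-3714) = -1392 + 3714 = 2322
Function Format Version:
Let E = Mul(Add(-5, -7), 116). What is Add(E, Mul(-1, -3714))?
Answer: 2322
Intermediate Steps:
E = -1392 (E = Mul(-12, 116) = -1392)
Add(E, Mul(-1, -3714)) = Add(-1392, Mul(-1, -3714)) = Add(-1392, 3714) = 2322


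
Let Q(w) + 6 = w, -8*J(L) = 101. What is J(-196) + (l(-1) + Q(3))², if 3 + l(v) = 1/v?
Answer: 291/8 ≈ 36.375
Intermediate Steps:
l(v) = -3 + 1/v
J(L) = -101/8 (J(L) = -⅛*101 = -101/8)
Q(w) = -6 + w
J(-196) + (l(-1) + Q(3))² = -101/8 + ((-3 + 1/(-1)) + (-6 + 3))² = -101/8 + ((-3 - 1) - 3)² = -101/8 + (-4 - 3)² = -101/8 + (-7)² = -101/8 + 49 = 291/8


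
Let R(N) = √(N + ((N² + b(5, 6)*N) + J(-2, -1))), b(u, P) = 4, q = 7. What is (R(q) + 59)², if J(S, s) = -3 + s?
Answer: 3561 + 472*√5 ≈ 4616.4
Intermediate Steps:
R(N) = √(-4 + N² + 5*N) (R(N) = √(N + ((N² + 4*N) + (-3 - 1))) = √(N + ((N² + 4*N) - 4)) = √(N + (-4 + N² + 4*N)) = √(-4 + N² + 5*N))
(R(q) + 59)² = (√(-4 + 7² + 5*7) + 59)² = (√(-4 + 49 + 35) + 59)² = (√80 + 59)² = (4*√5 + 59)² = (59 + 4*√5)²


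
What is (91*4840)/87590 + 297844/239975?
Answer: 13178274496/2101941025 ≈ 6.2696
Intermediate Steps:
(91*4840)/87590 + 297844/239975 = 440440*(1/87590) + 297844*(1/239975) = 44044/8759 + 297844/239975 = 13178274496/2101941025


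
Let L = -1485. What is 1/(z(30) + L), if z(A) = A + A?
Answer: -1/1425 ≈ -0.00070175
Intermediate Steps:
z(A) = 2*A
1/(z(30) + L) = 1/(2*30 - 1485) = 1/(60 - 1485) = 1/(-1425) = -1/1425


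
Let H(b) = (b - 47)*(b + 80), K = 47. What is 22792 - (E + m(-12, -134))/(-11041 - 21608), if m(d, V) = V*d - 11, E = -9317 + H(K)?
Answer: 744128288/32649 ≈ 22792.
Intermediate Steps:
H(b) = (-47 + b)*(80 + b)
E = -9317 (E = -9317 + (-3760 + 47² + 33*47) = -9317 + (-3760 + 2209 + 1551) = -9317 + 0 = -9317)
m(d, V) = -11 + V*d
22792 - (E + m(-12, -134))/(-11041 - 21608) = 22792 - (-9317 + (-11 - 134*(-12)))/(-11041 - 21608) = 22792 - (-9317 + (-11 + 1608))/(-32649) = 22792 - (-9317 + 1597)*(-1)/32649 = 22792 - (-7720)*(-1)/32649 = 22792 - 1*7720/32649 = 22792 - 7720/32649 = 744128288/32649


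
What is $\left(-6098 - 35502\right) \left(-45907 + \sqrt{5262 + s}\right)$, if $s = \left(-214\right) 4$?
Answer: $1909731200 - 41600 \sqrt{4406} \approx 1.907 \cdot 10^{9}$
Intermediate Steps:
$s = -856$
$\left(-6098 - 35502\right) \left(-45907 + \sqrt{5262 + s}\right) = \left(-6098 - 35502\right) \left(-45907 + \sqrt{5262 - 856}\right) = - 41600 \left(-45907 + \sqrt{4406}\right) = 1909731200 - 41600 \sqrt{4406}$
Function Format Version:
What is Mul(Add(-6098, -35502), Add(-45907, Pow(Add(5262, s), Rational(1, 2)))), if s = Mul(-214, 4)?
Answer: Add(1909731200, Mul(-41600, Pow(4406, Rational(1, 2)))) ≈ 1.9070e+9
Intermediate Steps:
s = -856
Mul(Add(-6098, -35502), Add(-45907, Pow(Add(5262, s), Rational(1, 2)))) = Mul(Add(-6098, -35502), Add(-45907, Pow(Add(5262, -856), Rational(1, 2)))) = Mul(-41600, Add(-45907, Pow(4406, Rational(1, 2)))) = Add(1909731200, Mul(-41600, Pow(4406, Rational(1, 2))))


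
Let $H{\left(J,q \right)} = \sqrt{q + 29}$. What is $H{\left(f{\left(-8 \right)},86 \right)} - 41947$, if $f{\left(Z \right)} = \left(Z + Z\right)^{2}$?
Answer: $-41947 + \sqrt{115} \approx -41936.0$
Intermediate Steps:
$f{\left(Z \right)} = 4 Z^{2}$ ($f{\left(Z \right)} = \left(2 Z\right)^{2} = 4 Z^{2}$)
$H{\left(J,q \right)} = \sqrt{29 + q}$
$H{\left(f{\left(-8 \right)},86 \right)} - 41947 = \sqrt{29 + 86} - 41947 = \sqrt{115} - 41947 = -41947 + \sqrt{115}$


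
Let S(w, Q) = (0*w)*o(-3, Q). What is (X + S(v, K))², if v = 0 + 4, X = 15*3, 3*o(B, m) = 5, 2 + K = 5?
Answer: 2025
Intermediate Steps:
K = 3 (K = -2 + 5 = 3)
o(B, m) = 5/3 (o(B, m) = (⅓)*5 = 5/3)
X = 45
v = 4
S(w, Q) = 0 (S(w, Q) = (0*w)*(5/3) = 0*(5/3) = 0)
(X + S(v, K))² = (45 + 0)² = 45² = 2025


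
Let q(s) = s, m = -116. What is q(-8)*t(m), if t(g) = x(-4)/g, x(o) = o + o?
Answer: -16/29 ≈ -0.55172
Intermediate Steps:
x(o) = 2*o
t(g) = -8/g (t(g) = (2*(-4))/g = -8/g)
q(-8)*t(m) = -(-64)/(-116) = -(-64)*(-1)/116 = -8*2/29 = -16/29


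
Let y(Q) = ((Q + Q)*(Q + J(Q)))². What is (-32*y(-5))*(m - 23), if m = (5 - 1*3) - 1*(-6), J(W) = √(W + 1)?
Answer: 1008000 - 960000*I ≈ 1.008e+6 - 9.6e+5*I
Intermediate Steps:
J(W) = √(1 + W)
y(Q) = 4*Q²*(Q + √(1 + Q))² (y(Q) = ((Q + Q)*(Q + √(1 + Q)))² = ((2*Q)*(Q + √(1 + Q)))² = (2*Q*(Q + √(1 + Q)))² = 4*Q²*(Q + √(1 + Q))²)
m = 8 (m = (5 - 3) + 6 = 2 + 6 = 8)
(-32*y(-5))*(m - 23) = (-128*(-5)²*(-5 + √(1 - 5))²)*(8 - 23) = -128*25*(-5 + √(-4))²*(-15) = -128*25*(-5 + 2*I)²*(-15) = -3200*(-5 + 2*I)²*(-15) = 48000*(-5 + 2*I)²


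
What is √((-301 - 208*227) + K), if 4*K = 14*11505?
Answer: 9*I*√358/2 ≈ 85.144*I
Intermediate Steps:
K = 80535/2 (K = (14*11505)/4 = (¼)*161070 = 80535/2 ≈ 40268.)
√((-301 - 208*227) + K) = √((-301 - 208*227) + 80535/2) = √((-301 - 47216) + 80535/2) = √(-47517 + 80535/2) = √(-14499/2) = 9*I*√358/2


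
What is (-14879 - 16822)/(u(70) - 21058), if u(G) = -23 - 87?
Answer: 10567/7056 ≈ 1.4976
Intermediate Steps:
u(G) = -110
(-14879 - 16822)/(u(70) - 21058) = (-14879 - 16822)/(-110 - 21058) = -31701/(-21168) = -31701*(-1/21168) = 10567/7056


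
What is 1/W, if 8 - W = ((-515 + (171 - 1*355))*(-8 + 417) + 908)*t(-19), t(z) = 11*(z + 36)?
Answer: 1/53291829 ≈ 1.8765e-8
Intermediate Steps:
t(z) = 396 + 11*z (t(z) = 11*(36 + z) = 396 + 11*z)
W = 53291829 (W = 8 - ((-515 + (171 - 1*355))*(-8 + 417) + 908)*(396 + 11*(-19)) = 8 - ((-515 + (171 - 355))*409 + 908)*(396 - 209) = 8 - ((-515 - 184)*409 + 908)*187 = 8 - (-699*409 + 908)*187 = 8 - (-285891 + 908)*187 = 8 - (-284983)*187 = 8 - 1*(-53291821) = 8 + 53291821 = 53291829)
1/W = 1/53291829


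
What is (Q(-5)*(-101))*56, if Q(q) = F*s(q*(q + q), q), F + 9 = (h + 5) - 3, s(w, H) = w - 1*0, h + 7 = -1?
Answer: 4242000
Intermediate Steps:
h = -8 (h = -7 - 1 = -8)
s(w, H) = w (s(w, H) = w + 0 = w)
F = -15 (F = -9 + ((-8 + 5) - 3) = -9 + (-3 - 3) = -9 - 6 = -15)
Q(q) = -30*q² (Q(q) = -15*q*(q + q) = -15*q*2*q = -30*q²)
(Q(-5)*(-101))*56 = (-30*(-5)²*(-101))*56 = (-30*25*(-101))*56 = -750*(-101)*56 = 75750*56 = 4242000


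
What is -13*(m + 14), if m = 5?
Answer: -247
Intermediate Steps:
-13*(m + 14) = -13*(5 + 14) = -13*19 = -247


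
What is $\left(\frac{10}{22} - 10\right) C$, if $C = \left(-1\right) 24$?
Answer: $\frac{2520}{11} \approx 229.09$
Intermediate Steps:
$C = -24$
$\left(\frac{10}{22} - 10\right) C = \left(\frac{10}{22} - 10\right) \left(-24\right) = \left(10 \cdot \frac{1}{22} - 10\right) \left(-24\right) = \left(\frac{5}{11} - 10\right) \left(-24\right) = \left(- \frac{105}{11}\right) \left(-24\right) = \frac{2520}{11}$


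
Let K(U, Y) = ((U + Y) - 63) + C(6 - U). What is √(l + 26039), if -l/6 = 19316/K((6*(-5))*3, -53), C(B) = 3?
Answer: √1096568039/203 ≈ 163.13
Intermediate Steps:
K(U, Y) = -60 + U + Y (K(U, Y) = ((U + Y) - 63) + 3 = (-63 + U + Y) + 3 = -60 + U + Y)
l = 115896/203 (l = -115896/(-60 + (6*(-5))*3 - 53) = -115896/(-60 - 30*3 - 53) = -115896/(-60 - 90 - 53) = -115896/(-203) = -115896*(-1)/203 = -6*(-19316/203) = 115896/203 ≈ 570.92)
√(l + 26039) = √(115896/203 + 26039) = √(5401813/203) = √1096568039/203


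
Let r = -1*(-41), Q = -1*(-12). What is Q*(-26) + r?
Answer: -271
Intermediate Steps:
Q = 12
r = 41
Q*(-26) + r = 12*(-26) + 41 = -312 + 41 = -271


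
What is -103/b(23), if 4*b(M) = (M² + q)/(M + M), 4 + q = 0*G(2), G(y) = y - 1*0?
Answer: -18952/525 ≈ -36.099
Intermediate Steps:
G(y) = y (G(y) = y + 0 = y)
q = -4 (q = -4 + 0*2 = -4 + 0 = -4)
b(M) = (-4 + M²)/(8*M) (b(M) = ((M² - 4)/(M + M))/4 = ((-4 + M²)/((2*M)))/4 = ((-4 + M²)*(1/(2*M)))/4 = ((-4 + M²)/(2*M))/4 = (-4 + M²)/(8*M))
-103/b(23) = -103*184/(-4 + 23²) = -103*184/(-4 + 529) = -103/((⅛)*(1/23)*525) = -103/525/184 = -103*184/525 = -18952/525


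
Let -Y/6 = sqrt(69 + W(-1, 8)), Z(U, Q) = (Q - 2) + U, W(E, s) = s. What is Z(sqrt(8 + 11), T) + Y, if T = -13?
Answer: -15 + sqrt(19) - 6*sqrt(77) ≈ -63.291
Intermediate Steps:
Z(U, Q) = -2 + Q + U (Z(U, Q) = (-2 + Q) + U = -2 + Q + U)
Y = -6*sqrt(77) (Y = -6*sqrt(69 + 8) = -6*sqrt(77) ≈ -52.650)
Z(sqrt(8 + 11), T) + Y = (-2 - 13 + sqrt(8 + 11)) - 6*sqrt(77) = (-2 - 13 + sqrt(19)) - 6*sqrt(77) = (-15 + sqrt(19)) - 6*sqrt(77) = -15 + sqrt(19) - 6*sqrt(77)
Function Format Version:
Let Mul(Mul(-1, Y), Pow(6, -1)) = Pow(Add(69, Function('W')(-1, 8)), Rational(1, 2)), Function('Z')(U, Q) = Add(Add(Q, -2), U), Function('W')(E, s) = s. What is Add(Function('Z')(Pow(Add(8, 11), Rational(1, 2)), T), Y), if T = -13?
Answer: Add(-15, Pow(19, Rational(1, 2)), Mul(-6, Pow(77, Rational(1, 2)))) ≈ -63.291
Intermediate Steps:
Function('Z')(U, Q) = Add(-2, Q, U) (Function('Z')(U, Q) = Add(Add(-2, Q), U) = Add(-2, Q, U))
Y = Mul(-6, Pow(77, Rational(1, 2))) (Y = Mul(-6, Pow(Add(69, 8), Rational(1, 2))) = Mul(-6, Pow(77, Rational(1, 2))) ≈ -52.650)
Add(Function('Z')(Pow(Add(8, 11), Rational(1, 2)), T), Y) = Add(Add(-2, -13, Pow(Add(8, 11), Rational(1, 2))), Mul(-6, Pow(77, Rational(1, 2)))) = Add(Add(-2, -13, Pow(19, Rational(1, 2))), Mul(-6, Pow(77, Rational(1, 2)))) = Add(Add(-15, Pow(19, Rational(1, 2))), Mul(-6, Pow(77, Rational(1, 2)))) = Add(-15, Pow(19, Rational(1, 2)), Mul(-6, Pow(77, Rational(1, 2))))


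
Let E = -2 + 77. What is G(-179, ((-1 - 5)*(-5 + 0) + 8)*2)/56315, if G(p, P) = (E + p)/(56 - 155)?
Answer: 104/5575185 ≈ 1.8654e-5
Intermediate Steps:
E = 75
G(p, P) = -25/33 - p/99 (G(p, P) = (75 + p)/(56 - 155) = (75 + p)/(-99) = (75 + p)*(-1/99) = -25/33 - p/99)
G(-179, ((-1 - 5)*(-5 + 0) + 8)*2)/56315 = (-25/33 - 1/99*(-179))/56315 = (-25/33 + 179/99)*(1/56315) = (104/99)*(1/56315) = 104/5575185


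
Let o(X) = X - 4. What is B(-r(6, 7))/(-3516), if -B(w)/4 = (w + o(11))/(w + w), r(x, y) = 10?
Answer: 1/5860 ≈ 0.00017065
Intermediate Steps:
o(X) = -4 + X
B(w) = -2*(7 + w)/w (B(w) = -4*(w + (-4 + 11))/(w + w) = -4*(w + 7)/(2*w) = -4*(7 + w)*1/(2*w) = -2*(7 + w)/w)
B(-r(6, 7))/(-3516) = (-2 - 14/((-1*10)))/(-3516) = (-2 - 14/(-10))*(-1/3516) = (-2 - 14*(-⅒))*(-1/3516) = (-2 + 7/5)*(-1/3516) = -⅗*(-1/3516) = 1/5860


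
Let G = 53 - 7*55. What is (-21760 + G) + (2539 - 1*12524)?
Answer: -32077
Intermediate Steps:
G = -332 (G = 53 - 385 = -332)
(-21760 + G) + (2539 - 1*12524) = (-21760 - 332) + (2539 - 1*12524) = -22092 + (2539 - 12524) = -22092 - 9985 = -32077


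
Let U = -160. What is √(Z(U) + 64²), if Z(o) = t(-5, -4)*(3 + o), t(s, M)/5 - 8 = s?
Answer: √1741 ≈ 41.725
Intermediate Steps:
t(s, M) = 40 + 5*s
Z(o) = 45 + 15*o (Z(o) = (40 + 5*(-5))*(3 + o) = (40 - 25)*(3 + o) = 15*(3 + o) = 45 + 15*o)
√(Z(U) + 64²) = √((45 + 15*(-160)) + 64²) = √((45 - 2400) + 4096) = √(-2355 + 4096) = √1741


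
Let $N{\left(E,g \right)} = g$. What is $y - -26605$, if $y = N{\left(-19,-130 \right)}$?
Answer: $26475$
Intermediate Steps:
$y = -130$
$y - -26605 = -130 - -26605 = -130 + 26605 = 26475$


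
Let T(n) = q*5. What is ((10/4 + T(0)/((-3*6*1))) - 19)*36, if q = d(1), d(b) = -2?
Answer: -574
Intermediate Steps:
q = -2
T(n) = -10 (T(n) = -2*5 = -10)
((10/4 + T(0)/((-3*6*1))) - 19)*36 = ((10/4 - 10/(-3*6*1)) - 19)*36 = ((10*(¼) - 10/((-18*1))) - 19)*36 = ((5/2 - 10/(-18)) - 19)*36 = ((5/2 - 10*(-1/18)) - 19)*36 = ((5/2 + 5/9) - 19)*36 = (55/18 - 19)*36 = -287/18*36 = -574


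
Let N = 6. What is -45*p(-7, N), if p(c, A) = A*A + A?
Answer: -1890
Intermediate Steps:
p(c, A) = A + A**2 (p(c, A) = A**2 + A = A + A**2)
-45*p(-7, N) = -270*(1 + 6) = -270*7 = -45*42 = -1890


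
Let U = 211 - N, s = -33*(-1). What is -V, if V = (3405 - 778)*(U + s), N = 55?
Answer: -496503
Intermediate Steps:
s = 33
U = 156 (U = 211 - 1*55 = 211 - 55 = 156)
V = 496503 (V = (3405 - 778)*(156 + 33) = 2627*189 = 496503)
-V = -1*496503 = -496503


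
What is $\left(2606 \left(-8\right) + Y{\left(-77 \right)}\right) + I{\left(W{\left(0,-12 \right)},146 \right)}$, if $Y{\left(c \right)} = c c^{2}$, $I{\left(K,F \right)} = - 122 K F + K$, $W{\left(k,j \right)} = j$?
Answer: $-263649$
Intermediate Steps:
$I{\left(K,F \right)} = K - 122 F K$ ($I{\left(K,F \right)} = - 122 F K + K = K - 122 F K$)
$Y{\left(c \right)} = c^{3}$
$\left(2606 \left(-8\right) + Y{\left(-77 \right)}\right) + I{\left(W{\left(0,-12 \right)},146 \right)} = \left(2606 \left(-8\right) + \left(-77\right)^{3}\right) - 12 \left(1 - 17812\right) = \left(-20848 - 456533\right) - 12 \left(1 - 17812\right) = -477381 - -213732 = -477381 + 213732 = -263649$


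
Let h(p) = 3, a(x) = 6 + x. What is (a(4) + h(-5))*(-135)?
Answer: -1755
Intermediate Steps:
(a(4) + h(-5))*(-135) = ((6 + 4) + 3)*(-135) = (10 + 3)*(-135) = 13*(-135) = -1755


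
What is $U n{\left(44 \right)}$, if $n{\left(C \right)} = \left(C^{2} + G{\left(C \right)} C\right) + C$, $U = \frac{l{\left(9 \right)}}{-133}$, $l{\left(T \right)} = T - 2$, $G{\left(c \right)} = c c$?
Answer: $- \frac{87164}{19} \approx -4587.6$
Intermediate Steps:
$G{\left(c \right)} = c^{2}$
$l{\left(T \right)} = -2 + T$
$U = - \frac{1}{19}$ ($U = \frac{-2 + 9}{-133} = 7 \left(- \frac{1}{133}\right) = - \frac{1}{19} \approx -0.052632$)
$n{\left(C \right)} = C + C^{2} + C^{3}$ ($n{\left(C \right)} = \left(C^{2} + C^{2} C\right) + C = \left(C^{2} + C^{3}\right) + C = C + C^{2} + C^{3}$)
$U n{\left(44 \right)} = - \frac{44 \left(1 + 44 + 44^{2}\right)}{19} = - \frac{44 \left(1 + 44 + 1936\right)}{19} = - \frac{44 \cdot 1981}{19} = \left(- \frac{1}{19}\right) 87164 = - \frac{87164}{19}$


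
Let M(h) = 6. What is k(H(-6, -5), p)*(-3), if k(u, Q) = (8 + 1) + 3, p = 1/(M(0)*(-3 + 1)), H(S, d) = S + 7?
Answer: -36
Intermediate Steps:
H(S, d) = 7 + S
p = -1/12 (p = 1/(6*(-3 + 1)) = 1/(6*(-2)) = 1/(-12) = -1/12 ≈ -0.083333)
k(u, Q) = 12 (k(u, Q) = 9 + 3 = 12)
k(H(-6, -5), p)*(-3) = 12*(-3) = -36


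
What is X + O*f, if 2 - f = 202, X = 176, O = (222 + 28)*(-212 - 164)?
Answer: 18800176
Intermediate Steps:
O = -94000 (O = 250*(-376) = -94000)
f = -200 (f = 2 - 1*202 = 2 - 202 = -200)
X + O*f = 176 - 94000*(-200) = 176 + 18800000 = 18800176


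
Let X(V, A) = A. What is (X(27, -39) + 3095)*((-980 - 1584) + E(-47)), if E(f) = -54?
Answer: -8000608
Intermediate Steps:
(X(27, -39) + 3095)*((-980 - 1584) + E(-47)) = (-39 + 3095)*((-980 - 1584) - 54) = 3056*(-2564 - 54) = 3056*(-2618) = -8000608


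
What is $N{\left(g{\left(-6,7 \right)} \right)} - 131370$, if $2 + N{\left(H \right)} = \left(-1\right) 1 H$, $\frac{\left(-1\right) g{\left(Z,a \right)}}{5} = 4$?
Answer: $-131352$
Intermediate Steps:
$g{\left(Z,a \right)} = -20$ ($g{\left(Z,a \right)} = \left(-5\right) 4 = -20$)
$N{\left(H \right)} = -2 - H$ ($N{\left(H \right)} = -2 + \left(-1\right) 1 H = -2 - H$)
$N{\left(g{\left(-6,7 \right)} \right)} - 131370 = \left(-2 - -20\right) - 131370 = \left(-2 + 20\right) - 131370 = 18 - 131370 = -131352$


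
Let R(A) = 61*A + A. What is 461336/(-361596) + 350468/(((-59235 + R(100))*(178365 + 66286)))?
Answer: -1496497919203922/1172932971898215 ≈ -1.2759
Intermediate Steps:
R(A) = 62*A
461336/(-361596) + 350468/(((-59235 + R(100))*(178365 + 66286))) = 461336/(-361596) + 350468/(((-59235 + 62*100)*(178365 + 66286))) = 461336*(-1/361596) + 350468/(((-59235 + 6200)*244651)) = -115334/90399 + 350468/((-53035*244651)) = -115334/90399 + 350468/(-12975065785) = -115334/90399 + 350468*(-1/12975065785) = -115334/90399 - 350468/12975065785 = -1496497919203922/1172932971898215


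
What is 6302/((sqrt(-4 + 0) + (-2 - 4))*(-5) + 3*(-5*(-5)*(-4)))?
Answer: -85077/3650 + 3151*I/3650 ≈ -23.309 + 0.86329*I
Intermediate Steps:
6302/((sqrt(-4 + 0) + (-2 - 4))*(-5) + 3*(-5*(-5)*(-4))) = 6302/((sqrt(-4) - 6)*(-5) + 3*(25*(-4))) = 6302/((2*I - 6)*(-5) + 3*(-100)) = 6302/((-6 + 2*I)*(-5) - 300) = 6302/((30 - 10*I) - 300) = 6302/(-270 - 10*I) = 6302*((-270 + 10*I)/73000) = 3151*(-270 + 10*I)/36500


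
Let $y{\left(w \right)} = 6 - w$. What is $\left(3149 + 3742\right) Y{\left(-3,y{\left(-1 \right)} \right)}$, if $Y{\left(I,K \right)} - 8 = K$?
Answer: $103365$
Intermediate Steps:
$Y{\left(I,K \right)} = 8 + K$
$\left(3149 + 3742\right) Y{\left(-3,y{\left(-1 \right)} \right)} = \left(3149 + 3742\right) \left(8 + \left(6 - -1\right)\right) = 6891 \left(8 + \left(6 + 1\right)\right) = 6891 \left(8 + 7\right) = 6891 \cdot 15 = 103365$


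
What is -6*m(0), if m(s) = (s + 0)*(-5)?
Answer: 0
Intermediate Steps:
m(s) = -5*s (m(s) = s*(-5) = -5*s)
-6*m(0) = -(-30)*0 = -6*0 = 0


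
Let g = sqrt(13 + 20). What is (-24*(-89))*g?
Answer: 2136*sqrt(33) ≈ 12270.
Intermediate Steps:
g = sqrt(33) ≈ 5.7446
(-24*(-89))*g = (-24*(-89))*sqrt(33) = 2136*sqrt(33)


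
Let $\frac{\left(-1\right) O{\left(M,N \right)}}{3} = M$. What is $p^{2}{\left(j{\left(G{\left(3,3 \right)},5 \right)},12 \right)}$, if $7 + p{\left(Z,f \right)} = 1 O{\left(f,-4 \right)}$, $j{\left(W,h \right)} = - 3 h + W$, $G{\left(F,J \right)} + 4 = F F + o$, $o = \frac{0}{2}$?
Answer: $1849$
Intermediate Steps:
$O{\left(M,N \right)} = - 3 M$
$o = 0$ ($o = 0 \cdot \frac{1}{2} = 0$)
$G{\left(F,J \right)} = -4 + F^{2}$ ($G{\left(F,J \right)} = -4 + \left(F F + 0\right) = -4 + \left(F^{2} + 0\right) = -4 + F^{2}$)
$j{\left(W,h \right)} = W - 3 h$
$p{\left(Z,f \right)} = -7 - 3 f$ ($p{\left(Z,f \right)} = -7 + 1 \left(- 3 f\right) = -7 - 3 f$)
$p^{2}{\left(j{\left(G{\left(3,3 \right)},5 \right)},12 \right)} = \left(-7 - 36\right)^{2} = \left(-43\right)^{2} = 1849$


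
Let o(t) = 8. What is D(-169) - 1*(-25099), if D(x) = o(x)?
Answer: 25107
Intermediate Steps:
D(x) = 8
D(-169) - 1*(-25099) = 8 - 1*(-25099) = 8 + 25099 = 25107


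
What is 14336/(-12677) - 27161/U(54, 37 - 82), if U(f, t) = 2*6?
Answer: -49213147/21732 ≈ -2264.5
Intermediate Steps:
U(f, t) = 12
14336/(-12677) - 27161/U(54, 37 - 82) = 14336/(-12677) - 27161/12 = 14336*(-1/12677) - 27161*1/12 = -2048/1811 - 27161/12 = -49213147/21732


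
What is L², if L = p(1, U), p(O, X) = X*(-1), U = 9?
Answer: 81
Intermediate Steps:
p(O, X) = -X
L = -9 (L = -1*9 = -9)
L² = (-9)² = 81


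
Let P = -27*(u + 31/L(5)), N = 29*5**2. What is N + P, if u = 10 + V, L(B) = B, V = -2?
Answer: 1708/5 ≈ 341.60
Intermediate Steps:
u = 8 (u = 10 - 2 = 8)
N = 725 (N = 29*25 = 725)
P = -1917/5 (P = -27*(8 + 31/5) = -27*71/5 = -1917/5 ≈ -383.40)
N + P = 725 - 1917/5 = 1708/5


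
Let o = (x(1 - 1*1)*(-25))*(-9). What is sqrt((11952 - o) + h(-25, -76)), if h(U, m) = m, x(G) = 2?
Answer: sqrt(11426) ≈ 106.89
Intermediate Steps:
o = 450 (o = (2*(-25))*(-9) = -50*(-9) = 450)
sqrt((11952 - o) + h(-25, -76)) = sqrt((11952 - 1*450) - 76) = sqrt((11952 - 450) - 76) = sqrt(11502 - 76) = sqrt(11426)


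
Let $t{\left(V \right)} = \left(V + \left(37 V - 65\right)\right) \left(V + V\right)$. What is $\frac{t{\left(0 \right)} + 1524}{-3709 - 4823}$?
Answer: $- \frac{127}{711} \approx -0.17862$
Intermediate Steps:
$t{\left(V \right)} = 2 V \left(-65 + 38 V\right)$ ($t{\left(V \right)} = \left(V + \left(-65 + 37 V\right)\right) 2 V = \left(-65 + 38 V\right) 2 V = 2 V \left(-65 + 38 V\right)$)
$\frac{t{\left(0 \right)} + 1524}{-3709 - 4823} = \frac{2 \cdot 0 \left(-65 + 38 \cdot 0\right) + 1524}{-3709 - 4823} = \frac{2 \cdot 0 \left(-65 + 0\right) + 1524}{-8532} = \left(2 \cdot 0 \left(-65\right) + 1524\right) \left(- \frac{1}{8532}\right) = \left(0 + 1524\right) \left(- \frac{1}{8532}\right) = 1524 \left(- \frac{1}{8532}\right) = - \frac{127}{711}$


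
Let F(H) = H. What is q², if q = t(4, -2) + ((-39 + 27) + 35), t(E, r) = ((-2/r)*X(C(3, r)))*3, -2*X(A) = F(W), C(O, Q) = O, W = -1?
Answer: 2401/4 ≈ 600.25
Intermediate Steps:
X(A) = ½ (X(A) = -½*(-1) = ½)
t(E, r) = -3/r (t(E, r) = (-2/r*(½))*3 = -1/r*3 = -3/r)
q = 49/2 (q = -3/(-2) + ((-39 + 27) + 35) = -3*(-½) + (-12 + 35) = 3/2 + 23 = 49/2 ≈ 24.500)
q² = (49/2)² = 2401/4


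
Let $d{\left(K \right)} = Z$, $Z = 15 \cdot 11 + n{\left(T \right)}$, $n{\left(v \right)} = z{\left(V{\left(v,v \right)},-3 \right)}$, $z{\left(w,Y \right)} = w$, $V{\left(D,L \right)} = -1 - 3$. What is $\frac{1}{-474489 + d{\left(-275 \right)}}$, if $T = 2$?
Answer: $- \frac{1}{474328} \approx -2.1082 \cdot 10^{-6}$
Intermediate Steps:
$V{\left(D,L \right)} = -4$ ($V{\left(D,L \right)} = -1 - 3 = -4$)
$n{\left(v \right)} = -4$
$Z = 161$ ($Z = 15 \cdot 11 - 4 = 165 - 4 = 161$)
$d{\left(K \right)} = 161$
$\frac{1}{-474489 + d{\left(-275 \right)}} = \frac{1}{-474489 + 161} = \frac{1}{-474328} = - \frac{1}{474328}$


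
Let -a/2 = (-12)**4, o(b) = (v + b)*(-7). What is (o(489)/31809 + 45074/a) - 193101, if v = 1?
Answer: -42456183856579/219863808 ≈ -1.9310e+5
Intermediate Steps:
o(b) = -7 - 7*b (o(b) = (1 + b)*(-7) = -7 - 7*b)
a = -41472 (a = -2*(-12)**4 = -2*20736 = -41472)
(o(489)/31809 + 45074/a) - 193101 = ((-7 - 7*489)/31809 + 45074/(-41472)) - 193101 = ((-7 - 3423)*(1/31809) + 45074*(-1/41472)) - 193101 = (-3430*1/31809 - 22537/20736) - 193101 = (-3430/31809 - 22537/20736) - 193101 = -262667971/219863808 - 193101 = -42456183856579/219863808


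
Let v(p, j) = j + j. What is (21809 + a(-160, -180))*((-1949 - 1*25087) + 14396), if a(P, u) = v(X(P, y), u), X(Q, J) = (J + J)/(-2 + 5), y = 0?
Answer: -271115360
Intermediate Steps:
X(Q, J) = 2*J/3 (X(Q, J) = (2*J)/3 = (2*J)*(⅓) = 2*J/3)
v(p, j) = 2*j
a(P, u) = 2*u
(21809 + a(-160, -180))*((-1949 - 1*25087) + 14396) = (21809 + 2*(-180))*((-1949 - 1*25087) + 14396) = (21809 - 360)*((-1949 - 25087) + 14396) = 21449*(-27036 + 14396) = 21449*(-12640) = -271115360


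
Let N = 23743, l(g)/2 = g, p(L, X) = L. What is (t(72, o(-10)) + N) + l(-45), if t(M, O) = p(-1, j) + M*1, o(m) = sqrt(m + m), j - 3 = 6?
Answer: 23724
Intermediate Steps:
j = 9 (j = 3 + 6 = 9)
l(g) = 2*g
o(m) = sqrt(2)*sqrt(m) (o(m) = sqrt(2*m) = sqrt(2)*sqrt(m))
t(M, O) = -1 + M (t(M, O) = -1 + M*1 = -1 + M)
(t(72, o(-10)) + N) + l(-45) = ((-1 + 72) + 23743) + 2*(-45) = (71 + 23743) - 90 = 23814 - 90 = 23724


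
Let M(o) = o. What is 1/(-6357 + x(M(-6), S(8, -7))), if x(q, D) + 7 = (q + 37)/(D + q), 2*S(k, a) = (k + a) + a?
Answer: -9/57307 ≈ -0.00015705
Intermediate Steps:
S(k, a) = a + k/2 (S(k, a) = ((k + a) + a)/2 = ((a + k) + a)/2 = (k + 2*a)/2 = a + k/2)
x(q, D) = -7 + (37 + q)/(D + q) (x(q, D) = -7 + (q + 37)/(D + q) = -7 + (37 + q)/(D + q))
1/(-6357 + x(M(-6), S(8, -7))) = 1/(-6357 + (37 - 7*(-7 + (½)*8) - 6*(-6))/((-7 + (½)*8) - 6)) = 1/(-6357 + (37 - 7*(-7 + 4) + 36)/((-7 + 4) - 6)) = 1/(-6357 + (37 - 7*(-3) + 36)/(-3 - 6)) = 1/(-6357 + (37 + 21 + 36)/(-9)) = 1/(-6357 - ⅑*94) = 1/(-6357 - 94/9) = 1/(-57307/9) = -9/57307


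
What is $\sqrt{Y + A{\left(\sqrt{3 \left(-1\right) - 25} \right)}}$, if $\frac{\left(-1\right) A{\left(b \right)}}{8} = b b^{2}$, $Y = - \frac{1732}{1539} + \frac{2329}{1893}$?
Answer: $\frac{\sqrt{1221499265 + 5215896358848 i \sqrt{7}}}{107901} \approx 24.345 + 24.343 i$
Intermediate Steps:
$Y = \frac{101885}{971109}$ ($Y = \left(-1732\right) \frac{1}{1539} + 2329 \cdot \frac{1}{1893} = - \frac{1732}{1539} + \frac{2329}{1893} = \frac{101885}{971109} \approx 0.10492$)
$A{\left(b \right)} = - 8 b^{3}$ ($A{\left(b \right)} = - 8 b b^{2} = - 8 b^{3}$)
$\sqrt{Y + A{\left(\sqrt{3 \left(-1\right) - 25} \right)}} = \sqrt{\frac{101885}{971109} - 8 \left(\sqrt{3 \left(-1\right) - 25}\right)^{3}} = \sqrt{\frac{101885}{971109} - 8 \left(\sqrt{-3 - 25}\right)^{3}} = \sqrt{\frac{101885}{971109} - 8 \left(\sqrt{-28}\right)^{3}} = \sqrt{\frac{101885}{971109} - 8 \left(2 i \sqrt{7}\right)^{3}} = \sqrt{\frac{101885}{971109} - 8 \left(- 56 i \sqrt{7}\right)} = \sqrt{\frac{101885}{971109} + 448 i \sqrt{7}}$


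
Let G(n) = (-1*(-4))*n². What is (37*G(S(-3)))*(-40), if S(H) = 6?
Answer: -213120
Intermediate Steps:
G(n) = 4*n²
(37*G(S(-3)))*(-40) = (37*(4*6²))*(-40) = (37*(4*36))*(-40) = (37*144)*(-40) = 5328*(-40) = -213120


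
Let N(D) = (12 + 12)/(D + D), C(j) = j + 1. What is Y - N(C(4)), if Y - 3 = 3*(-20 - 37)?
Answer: -852/5 ≈ -170.40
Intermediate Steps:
C(j) = 1 + j
N(D) = 12/D (N(D) = 24/((2*D)) = 24*(1/(2*D)) = 12/D)
Y = -168 (Y = 3 + 3*(-20 - 37) = 3 + 3*(-57) = 3 - 171 = -168)
Y - N(C(4)) = -168 - 12/(1 + 4) = -168 - 12/5 = -852/5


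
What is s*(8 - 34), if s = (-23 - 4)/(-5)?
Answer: -702/5 ≈ -140.40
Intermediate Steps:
s = 27/5 (s = -27*(-1/5) = 27/5 ≈ 5.4000)
s*(8 - 34) = 27*(8 - 34)/5 = (27/5)*(-26) = -702/5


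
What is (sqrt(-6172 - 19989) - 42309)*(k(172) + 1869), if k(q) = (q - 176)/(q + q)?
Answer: -6800452497/86 + 160733*I*sqrt(26161)/86 ≈ -7.9075e+7 + 3.023e+5*I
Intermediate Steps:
k(q) = (-176 + q)/(2*q) (k(q) = (-176 + q)/((2*q)) = (-176 + q)*(1/(2*q)) = (-176 + q)/(2*q))
(sqrt(-6172 - 19989) - 42309)*(k(172) + 1869) = (sqrt(-6172 - 19989) - 42309)*((1/2)*(-176 + 172)/172 + 1869) = (sqrt(-26161) - 42309)*((1/2)*(1/172)*(-4) + 1869) = (I*sqrt(26161) - 42309)*(-1/86 + 1869) = (-42309 + I*sqrt(26161))*(160733/86) = -6800452497/86 + 160733*I*sqrt(26161)/86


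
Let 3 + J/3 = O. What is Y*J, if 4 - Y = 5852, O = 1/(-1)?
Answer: 70176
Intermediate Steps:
O = -1
Y = -5848 (Y = 4 - 1*5852 = 4 - 5852 = -5848)
J = -12 (J = -9 + 3*(-1) = -9 - 3 = -12)
Y*J = -5848*(-12) = 70176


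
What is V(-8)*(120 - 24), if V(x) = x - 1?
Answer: -864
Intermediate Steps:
V(x) = -1 + x
V(-8)*(120 - 24) = (-1 - 8)*(120 - 24) = -9*96 = -864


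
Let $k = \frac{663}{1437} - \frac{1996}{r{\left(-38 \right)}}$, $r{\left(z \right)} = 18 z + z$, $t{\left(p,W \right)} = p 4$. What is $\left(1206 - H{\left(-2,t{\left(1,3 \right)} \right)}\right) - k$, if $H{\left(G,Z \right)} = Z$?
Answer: $\frac{207290815}{172919} \approx 1198.8$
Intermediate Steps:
$t{\left(p,W \right)} = 4 p$
$r{\left(z \right)} = 19 z$
$k = \frac{557823}{172919}$ ($k = \frac{663}{1437} - \frac{1996}{19 \left(-38\right)} = 663 \cdot \frac{1}{1437} - \frac{1996}{-722} = \frac{221}{479} - - \frac{998}{361} = \frac{221}{479} + \frac{998}{361} = \frac{557823}{172919} \approx 3.2259$)
$\left(1206 - H{\left(-2,t{\left(1,3 \right)} \right)}\right) - k = \left(1206 - 4 \cdot 1\right) - \frac{557823}{172919} = \left(1206 - 4\right) - \frac{557823}{172919} = 1202 - \frac{557823}{172919} = \frac{207290815}{172919}$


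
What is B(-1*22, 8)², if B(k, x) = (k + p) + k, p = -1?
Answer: 2025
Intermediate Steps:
B(k, x) = -1 + 2*k (B(k, x) = (k - 1) + k = (-1 + k) + k = -1 + 2*k)
B(-1*22, 8)² = (-1 + 2*(-1*22))² = (-1 + 2*(-22))² = (-1 - 44)² = (-45)² = 2025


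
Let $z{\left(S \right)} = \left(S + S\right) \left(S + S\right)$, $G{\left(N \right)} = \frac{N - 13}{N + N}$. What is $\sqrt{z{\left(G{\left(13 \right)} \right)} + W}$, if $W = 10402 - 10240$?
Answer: $9 \sqrt{2} \approx 12.728$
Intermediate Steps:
$G{\left(N \right)} = \frac{-13 + N}{2 N}$
$z{\left(S \right)} = 4 S^{2}$ ($z{\left(S \right)} = 2 S 2 S = 4 S^{2}$)
$W = 162$
$\sqrt{z{\left(G{\left(13 \right)} \right)} + W} = \sqrt{4 \left(\frac{-13 + 13}{2 \cdot 13}\right)^{2} + 162} = \sqrt{4 \left(\frac{1}{2} \cdot \frac{1}{13} \cdot 0\right)^{2} + 162} = \sqrt{4 \cdot 0^{2} + 162} = \sqrt{4 \cdot 0 + 162} = \sqrt{0 + 162} = \sqrt{162} = 9 \sqrt{2}$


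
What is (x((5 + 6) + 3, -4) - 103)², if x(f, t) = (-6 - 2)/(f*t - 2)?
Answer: 8898289/841 ≈ 10581.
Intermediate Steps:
x(f, t) = -8/(-2 + f*t)
(x((5 + 6) + 3, -4) - 103)² = (-8/(-2 + ((5 + 6) + 3)*(-4)) - 103)² = (-8/(-2 + (11 + 3)*(-4)) - 103)² = (-8/(-2 + 14*(-4)) - 103)² = (-8/(-2 - 56) - 103)² = (-8/(-58) - 103)² = (-8*(-1/58) - 103)² = (4/29 - 103)² = (-2983/29)² = 8898289/841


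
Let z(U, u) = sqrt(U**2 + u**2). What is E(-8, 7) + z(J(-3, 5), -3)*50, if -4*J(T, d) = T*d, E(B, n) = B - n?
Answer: -15 + 75*sqrt(41)/2 ≈ 225.12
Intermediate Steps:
J(T, d) = -T*d/4
E(-8, 7) + z(J(-3, 5), -3)*50 = (-8 - 1*7) + sqrt((-1/4*(-3)*5)**2 + (-3)**2)*50 = (-8 - 7) + sqrt((15/4)**2 + 9)*50 = -15 + sqrt(225/16 + 9)*50 = -15 + sqrt(369/16)*50 = -15 + (3*sqrt(41)/4)*50 = -15 + 75*sqrt(41)/2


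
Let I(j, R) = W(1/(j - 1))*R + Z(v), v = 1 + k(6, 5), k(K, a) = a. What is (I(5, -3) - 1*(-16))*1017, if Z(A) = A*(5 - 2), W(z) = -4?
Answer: 46782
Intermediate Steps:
v = 6 (v = 1 + 5 = 6)
Z(A) = 3*A (Z(A) = A*3 = 3*A)
I(j, R) = 18 - 4*R (I(j, R) = -4*R + 3*6 = -4*R + 18 = 18 - 4*R)
(I(5, -3) - 1*(-16))*1017 = ((18 - 4*(-3)) - 1*(-16))*1017 = ((18 + 12) + 16)*1017 = (30 + 16)*1017 = 46*1017 = 46782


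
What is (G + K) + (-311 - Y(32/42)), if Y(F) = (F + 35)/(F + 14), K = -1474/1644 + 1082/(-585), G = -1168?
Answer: -3687409831/2484495 ≈ -1484.2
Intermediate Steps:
K = -440183/160290 (K = -1474*1/1644 + 1082*(-1/585) = -737/822 - 1082/585 = -440183/160290 ≈ -2.7462)
Y(F) = (35 + F)/(14 + F)
(G + K) + (-311 - Y(32/42)) = (-1168 - 440183/160290) + (-311 - (35 + 32/42)/(14 + 32/42)) = -187658903/160290 + (-311 - (35 + 32*(1/42))/(14 + 32*(1/42))) = -187658903/160290 + (-311 - (35 + 16/21)/(14 + 16/21)) = -187658903/160290 + (-311 - 751/(310/21*21)) = -187658903/160290 + (-311 - 21*751/(310*21)) = -187658903/160290 + (-311 - 1*751/310) = -187658903/160290 + (-311 - 751/310) = -187658903/160290 - 97161/310 = -3687409831/2484495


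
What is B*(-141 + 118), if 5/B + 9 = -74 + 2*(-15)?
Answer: 115/113 ≈ 1.0177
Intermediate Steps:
B = -5/113 (B = 5/(-9 + (-74 + 2*(-15))) = 5/(-9 + (-74 - 30)) = 5/(-9 - 104) = 5/(-113) = 5*(-1/113) = -5/113 ≈ -0.044248)
B*(-141 + 118) = -5*(-141 + 118)/113 = -5/113*(-23) = 115/113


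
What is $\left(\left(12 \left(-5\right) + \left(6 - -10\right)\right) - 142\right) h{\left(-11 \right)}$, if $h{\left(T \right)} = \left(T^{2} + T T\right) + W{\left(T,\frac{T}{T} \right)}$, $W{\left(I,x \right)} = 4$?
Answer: $-45756$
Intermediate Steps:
$h{\left(T \right)} = 4 + 2 T^{2}$ ($h{\left(T \right)} = \left(T^{2} + T T\right) + 4 = \left(T^{2} + T^{2}\right) + 4 = 2 T^{2} + 4 = 4 + 2 T^{2}$)
$\left(\left(12 \left(-5\right) + \left(6 - -10\right)\right) - 142\right) h{\left(-11 \right)} = \left(\left(12 \left(-5\right) + \left(6 - -10\right)\right) - 142\right) \left(4 + 2 \left(-11\right)^{2}\right) = \left(\left(-60 + \left(6 + 10\right)\right) - 142\right) \left(4 + 2 \cdot 121\right) = \left(\left(-60 + 16\right) - 142\right) \left(4 + 242\right) = \left(-44 - 142\right) 246 = \left(-186\right) 246 = -45756$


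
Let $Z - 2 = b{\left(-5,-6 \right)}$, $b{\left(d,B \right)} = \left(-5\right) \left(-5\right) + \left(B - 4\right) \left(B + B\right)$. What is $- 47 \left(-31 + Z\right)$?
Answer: $-5452$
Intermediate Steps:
$b{\left(d,B \right)} = 25 + 2 B \left(-4 + B\right)$ ($b{\left(d,B \right)} = 25 + \left(-4 + B\right) 2 B = 25 + 2 B \left(-4 + B\right)$)
$Z = 147$ ($Z = 2 + \left(25 - -48 + 2 \left(-6\right)^{2}\right) = 2 + \left(25 + 48 + 2 \cdot 36\right) = 2 + \left(25 + 48 + 72\right) = 2 + 145 = 147$)
$- 47 \left(-31 + Z\right) = - 47 \left(-31 + 147\right) = \left(-47\right) 116 = -5452$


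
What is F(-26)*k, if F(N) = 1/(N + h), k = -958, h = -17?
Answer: 958/43 ≈ 22.279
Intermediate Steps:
F(N) = 1/(-17 + N) (F(N) = 1/(N - 17) = 1/(-17 + N))
F(-26)*k = -958/(-17 - 26) = -958/(-43) = -1/43*(-958) = 958/43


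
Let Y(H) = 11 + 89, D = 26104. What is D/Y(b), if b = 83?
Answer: 6526/25 ≈ 261.04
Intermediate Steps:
Y(H) = 100
D/Y(b) = 26104/100 = 26104*(1/100) = 6526/25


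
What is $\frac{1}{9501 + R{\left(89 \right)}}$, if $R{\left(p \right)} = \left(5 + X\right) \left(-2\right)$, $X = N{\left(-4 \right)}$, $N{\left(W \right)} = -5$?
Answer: $\frac{1}{9501} \approx 0.00010525$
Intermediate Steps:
$X = -5$
$R{\left(p \right)} = 0$ ($R{\left(p \right)} = \left(5 - 5\right) \left(-2\right) = 0 \left(-2\right) = 0$)
$\frac{1}{9501 + R{\left(89 \right)}} = \frac{1}{9501 + 0} = \frac{1}{9501}$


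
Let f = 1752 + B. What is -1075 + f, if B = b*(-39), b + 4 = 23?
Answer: -64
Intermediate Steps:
b = 19 (b = -4 + 23 = 19)
B = -741 (B = 19*(-39) = -741)
f = 1011 (f = 1752 - 741 = 1011)
-1075 + f = -1075 + 1011 = -64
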